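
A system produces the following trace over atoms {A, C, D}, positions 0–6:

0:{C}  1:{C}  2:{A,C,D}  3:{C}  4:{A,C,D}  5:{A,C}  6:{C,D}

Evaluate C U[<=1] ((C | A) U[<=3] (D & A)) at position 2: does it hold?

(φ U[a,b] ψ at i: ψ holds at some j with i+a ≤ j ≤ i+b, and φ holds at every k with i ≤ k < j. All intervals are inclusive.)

Holds

Need some j in [2,3] with ((C | A) U[<=3] (D & A)), and C at every k in [2,j-1].
  j=2: ((C | A) U[<=3] (D & A)) holds; no prefix to check → satisfied.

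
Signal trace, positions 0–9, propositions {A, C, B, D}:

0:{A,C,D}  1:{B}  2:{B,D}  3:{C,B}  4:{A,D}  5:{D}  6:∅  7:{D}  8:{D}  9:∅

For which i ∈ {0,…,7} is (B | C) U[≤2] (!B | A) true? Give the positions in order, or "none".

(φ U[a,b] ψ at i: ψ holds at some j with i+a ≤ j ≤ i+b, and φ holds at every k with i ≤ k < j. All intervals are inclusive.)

Evaluate at each i in [0,7]:
  i=0: ✓ (rhs at j=0)
  i=1: ✗ (no rhs in [1,3])
  i=2: ✓ (rhs at j=4; lhs holds on [2,3])
  i=3: ✓ (rhs at j=4; lhs holds on [3,3])
  i=4: ✓ (rhs at j=4)
  i=5: ✓ (rhs at j=5)
  i=6: ✓ (rhs at j=6)
  i=7: ✓ (rhs at j=7)

0, 2, 3, 4, 5, 6, 7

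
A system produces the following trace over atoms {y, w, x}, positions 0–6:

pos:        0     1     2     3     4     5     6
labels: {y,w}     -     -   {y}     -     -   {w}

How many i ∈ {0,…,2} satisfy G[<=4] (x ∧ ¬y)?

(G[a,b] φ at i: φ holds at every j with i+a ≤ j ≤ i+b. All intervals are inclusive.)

0

Evaluate at each i in [0,2]:
  i=0: ✗ (fails at j=0)
  i=1: ✗ (fails at j=1)
  i=2: ✗ (fails at j=2)
Positions where it holds: {} → 0.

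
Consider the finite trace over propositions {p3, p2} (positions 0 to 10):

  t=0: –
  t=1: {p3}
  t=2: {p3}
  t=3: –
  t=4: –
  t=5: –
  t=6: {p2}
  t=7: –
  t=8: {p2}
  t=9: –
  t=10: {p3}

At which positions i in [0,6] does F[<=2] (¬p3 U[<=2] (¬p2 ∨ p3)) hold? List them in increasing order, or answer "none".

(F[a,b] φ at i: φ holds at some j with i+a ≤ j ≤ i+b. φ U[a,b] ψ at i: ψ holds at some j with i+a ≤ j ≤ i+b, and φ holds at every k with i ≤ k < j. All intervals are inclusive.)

0, 1, 2, 3, 4, 5, 6

Evaluate at each i in [0,6]:
  i=0: ✓ (witness j=0)
  i=1: ✓ (witness j=1)
  i=2: ✓ (witness j=2)
  i=3: ✓ (witness j=3)
  i=4: ✓ (witness j=4)
  i=5: ✓ (witness j=5)
  i=6: ✓ (witness j=6)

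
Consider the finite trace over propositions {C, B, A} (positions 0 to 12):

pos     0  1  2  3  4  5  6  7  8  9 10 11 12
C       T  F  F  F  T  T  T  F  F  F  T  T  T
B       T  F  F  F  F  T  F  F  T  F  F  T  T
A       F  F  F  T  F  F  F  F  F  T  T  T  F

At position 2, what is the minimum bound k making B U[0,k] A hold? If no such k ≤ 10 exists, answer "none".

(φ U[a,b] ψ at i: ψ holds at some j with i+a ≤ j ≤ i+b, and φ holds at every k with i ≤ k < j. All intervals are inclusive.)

Need earliest j ≥ 2 with A, and B at every k in [2,j-1].
  j=2: rhs fails.
  j=3: rhs holds but lhs fails at k=2.
  j=4: rhs fails.
  j=5: rhs fails.
  j=6: rhs fails.
  j=7: rhs fails.
  j=8: rhs fails.
  j=9: rhs holds but lhs fails at k=2.
  j=10: rhs holds but lhs fails at k=2.
  j=11: rhs holds but lhs fails at k=2.
  j=12: rhs fails.
No witness within the range → none.

none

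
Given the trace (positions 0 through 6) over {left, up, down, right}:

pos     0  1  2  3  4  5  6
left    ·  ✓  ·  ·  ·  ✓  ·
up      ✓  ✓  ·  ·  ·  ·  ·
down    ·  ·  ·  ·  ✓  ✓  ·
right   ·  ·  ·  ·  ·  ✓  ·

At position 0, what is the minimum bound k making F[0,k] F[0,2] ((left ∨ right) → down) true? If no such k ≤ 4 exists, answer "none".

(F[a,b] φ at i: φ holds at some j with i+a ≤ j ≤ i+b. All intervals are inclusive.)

Scan j = 0,1,… for F[0,2] ((left ∨ right) → down):
  j=0: holds
First hit at j=0, so smallest k = 0-0 = 0.

0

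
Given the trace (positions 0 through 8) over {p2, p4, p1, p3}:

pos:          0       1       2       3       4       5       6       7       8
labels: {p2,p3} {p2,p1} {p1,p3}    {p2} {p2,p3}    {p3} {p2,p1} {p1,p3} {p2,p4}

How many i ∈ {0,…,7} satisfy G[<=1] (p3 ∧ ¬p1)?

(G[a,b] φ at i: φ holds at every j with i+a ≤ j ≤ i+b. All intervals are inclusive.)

Evaluate at each i in [0,7]:
  i=0: ✗ (fails at j=1)
  i=1: ✗ (fails at j=1)
  i=2: ✗ (fails at j=2)
  i=3: ✗ (fails at j=3)
  i=4: ✓ (all of [4,5])
  i=5: ✗ (fails at j=6)
  i=6: ✗ (fails at j=6)
  i=7: ✗ (fails at j=7)
Positions where it holds: {4} → 1.

1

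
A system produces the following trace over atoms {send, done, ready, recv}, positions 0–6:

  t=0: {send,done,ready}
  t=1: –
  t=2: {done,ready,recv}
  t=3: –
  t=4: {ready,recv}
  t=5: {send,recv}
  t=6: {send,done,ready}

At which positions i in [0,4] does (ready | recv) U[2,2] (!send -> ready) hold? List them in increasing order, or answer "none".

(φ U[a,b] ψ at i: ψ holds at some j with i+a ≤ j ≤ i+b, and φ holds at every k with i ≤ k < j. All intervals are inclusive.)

4

Evaluate at each i in [0,4]:
  i=0: ✗ (lhs fails at k=1 before rhs at j=2)
  i=1: ✗ (no rhs in [3,3])
  i=2: ✗ (lhs fails at k=3 before rhs at j=4)
  i=3: ✗ (lhs fails at k=3 before rhs at j=5)
  i=4: ✓ (rhs at j=6; lhs holds on [4,5])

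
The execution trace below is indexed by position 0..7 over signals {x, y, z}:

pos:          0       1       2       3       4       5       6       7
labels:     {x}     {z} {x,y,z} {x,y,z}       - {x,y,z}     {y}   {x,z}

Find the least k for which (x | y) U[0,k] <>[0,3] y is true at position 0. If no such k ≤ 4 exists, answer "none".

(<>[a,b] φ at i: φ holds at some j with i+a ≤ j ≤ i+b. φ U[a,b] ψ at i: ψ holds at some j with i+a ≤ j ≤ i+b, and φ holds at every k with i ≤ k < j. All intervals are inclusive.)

0

Need earliest j ≥ 0 with <>[0,3] y, and (x | y) at every k in [0,j-1].
  j=0: rhs holds (empty prefix). k = 0.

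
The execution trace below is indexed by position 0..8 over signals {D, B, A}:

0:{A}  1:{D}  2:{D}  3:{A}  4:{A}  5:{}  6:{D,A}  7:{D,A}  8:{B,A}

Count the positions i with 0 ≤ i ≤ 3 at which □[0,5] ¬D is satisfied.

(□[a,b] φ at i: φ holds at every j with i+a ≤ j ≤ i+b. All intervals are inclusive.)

Evaluate at each i in [0,3]:
  i=0: ✗ (fails at j=1)
  i=1: ✗ (fails at j=1)
  i=2: ✗ (fails at j=2)
  i=3: ✗ (fails at j=6)
Positions where it holds: {} → 0.

0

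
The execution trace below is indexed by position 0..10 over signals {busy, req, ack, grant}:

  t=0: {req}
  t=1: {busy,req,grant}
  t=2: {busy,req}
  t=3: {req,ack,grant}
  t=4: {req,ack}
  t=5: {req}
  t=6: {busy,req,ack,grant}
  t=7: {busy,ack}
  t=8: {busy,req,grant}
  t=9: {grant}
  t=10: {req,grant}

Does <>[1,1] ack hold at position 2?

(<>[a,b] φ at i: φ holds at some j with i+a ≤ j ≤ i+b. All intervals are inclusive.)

Check ack at each j in [3,3]:
  j=3: true
Found at j=3 → formula holds.

True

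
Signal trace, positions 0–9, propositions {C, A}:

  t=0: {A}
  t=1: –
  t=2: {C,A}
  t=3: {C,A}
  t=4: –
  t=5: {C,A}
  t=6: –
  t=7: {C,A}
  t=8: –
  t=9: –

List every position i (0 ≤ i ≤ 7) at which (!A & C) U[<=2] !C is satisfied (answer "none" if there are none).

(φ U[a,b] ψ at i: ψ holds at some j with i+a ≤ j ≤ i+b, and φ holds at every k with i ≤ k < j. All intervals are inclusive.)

Evaluate at each i in [0,7]:
  i=0: ✓ (rhs at j=0)
  i=1: ✓ (rhs at j=1)
  i=2: ✗ (lhs fails at k=2 before rhs at j=4)
  i=3: ✗ (lhs fails at k=3 before rhs at j=4)
  i=4: ✓ (rhs at j=4)
  i=5: ✗ (lhs fails at k=5 before rhs at j=6)
  i=6: ✓ (rhs at j=6)
  i=7: ✗ (lhs fails at k=7 before rhs at j=8)

0, 1, 4, 6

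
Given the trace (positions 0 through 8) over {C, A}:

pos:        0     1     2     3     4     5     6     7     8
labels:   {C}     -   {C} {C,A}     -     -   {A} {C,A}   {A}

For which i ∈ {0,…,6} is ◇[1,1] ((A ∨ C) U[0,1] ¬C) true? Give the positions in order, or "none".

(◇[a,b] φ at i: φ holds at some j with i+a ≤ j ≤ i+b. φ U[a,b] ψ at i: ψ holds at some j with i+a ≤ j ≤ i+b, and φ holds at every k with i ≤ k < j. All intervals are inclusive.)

0, 2, 3, 4, 5, 6

Evaluate at each i in [0,6]:
  i=0: ✓ (witness j=1)
  i=1: ✗ (none in [2,2])
  i=2: ✓ (witness j=3)
  i=3: ✓ (witness j=4)
  i=4: ✓ (witness j=5)
  i=5: ✓ (witness j=6)
  i=6: ✓ (witness j=7)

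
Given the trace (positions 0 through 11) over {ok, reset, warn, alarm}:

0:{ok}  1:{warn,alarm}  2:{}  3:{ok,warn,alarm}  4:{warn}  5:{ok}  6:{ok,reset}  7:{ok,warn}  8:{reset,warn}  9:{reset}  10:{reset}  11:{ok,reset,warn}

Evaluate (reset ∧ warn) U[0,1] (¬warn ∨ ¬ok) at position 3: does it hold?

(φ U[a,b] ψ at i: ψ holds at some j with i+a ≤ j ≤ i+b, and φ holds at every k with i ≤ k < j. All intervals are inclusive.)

Need some j in [3,4] with (¬warn ∨ ¬ok), and (reset ∧ warn) at every k in [3,j-1].
  j=3: (¬warn ∨ ¬ok) false.
  j=4: (¬warn ∨ ¬ok) holds, but (reset ∧ warn) fails at k=3 → not this j.
No j in the window works → until fails.

False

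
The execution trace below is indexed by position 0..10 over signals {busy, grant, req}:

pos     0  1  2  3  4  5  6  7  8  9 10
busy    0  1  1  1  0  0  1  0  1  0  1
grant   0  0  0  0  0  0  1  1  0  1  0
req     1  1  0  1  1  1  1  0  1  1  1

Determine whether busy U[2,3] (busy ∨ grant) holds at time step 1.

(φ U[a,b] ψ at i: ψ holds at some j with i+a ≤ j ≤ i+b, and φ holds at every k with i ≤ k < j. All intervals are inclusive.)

Need some j in [3,4] with (busy ∨ grant), and busy at every k in [1,j-1].
  j=3: (busy ∨ grant) holds; busy holds at every k in [1,2] → satisfied.

True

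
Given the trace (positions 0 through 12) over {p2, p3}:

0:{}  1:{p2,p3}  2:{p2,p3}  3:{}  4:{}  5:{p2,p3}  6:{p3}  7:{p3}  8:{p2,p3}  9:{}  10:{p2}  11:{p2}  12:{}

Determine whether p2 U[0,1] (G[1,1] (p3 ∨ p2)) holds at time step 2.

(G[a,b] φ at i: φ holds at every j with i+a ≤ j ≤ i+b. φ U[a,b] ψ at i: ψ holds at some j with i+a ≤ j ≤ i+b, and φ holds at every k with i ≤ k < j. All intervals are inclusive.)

Does not hold

Need some j in [2,3] with G[1,1] (p3 ∨ p2), and p2 at every k in [2,j-1].
  j=2: G[1,1] (p3 ∨ p2) — fails at 3.
  j=3: G[1,1] (p3 ∨ p2) — fails at 4.
No j in the window works → until fails.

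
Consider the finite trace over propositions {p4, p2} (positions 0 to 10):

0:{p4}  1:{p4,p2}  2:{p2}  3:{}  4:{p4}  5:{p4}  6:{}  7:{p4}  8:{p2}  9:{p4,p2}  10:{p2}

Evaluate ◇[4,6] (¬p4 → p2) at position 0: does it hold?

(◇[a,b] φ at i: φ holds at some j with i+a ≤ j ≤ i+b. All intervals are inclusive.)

Holds

Check (¬p4 → p2) at each j in [4,6]:
  j=4: true
  j=5: true
  j=6: false
Found at j=4 → formula holds.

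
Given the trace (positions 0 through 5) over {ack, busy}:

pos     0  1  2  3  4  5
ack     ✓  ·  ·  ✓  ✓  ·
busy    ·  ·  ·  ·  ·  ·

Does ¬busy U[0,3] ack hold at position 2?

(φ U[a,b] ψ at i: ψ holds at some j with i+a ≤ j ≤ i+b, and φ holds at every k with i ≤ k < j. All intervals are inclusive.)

Holds

Need some j in [2,5] with ack, and ¬busy at every k in [2,j-1].
  j=2: ack false.
  j=3: ack holds; ¬busy holds at every k in [2,2] → satisfied.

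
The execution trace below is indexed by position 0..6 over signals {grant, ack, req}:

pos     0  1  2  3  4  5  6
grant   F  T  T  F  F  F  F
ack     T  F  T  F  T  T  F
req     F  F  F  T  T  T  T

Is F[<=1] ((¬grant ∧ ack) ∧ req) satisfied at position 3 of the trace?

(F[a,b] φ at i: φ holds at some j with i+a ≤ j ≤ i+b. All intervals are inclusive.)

Check ((¬grant ∧ ack) ∧ req) at each j in [3,4]:
  j=3: false
  j=4: true
Found at j=4 → formula holds.

True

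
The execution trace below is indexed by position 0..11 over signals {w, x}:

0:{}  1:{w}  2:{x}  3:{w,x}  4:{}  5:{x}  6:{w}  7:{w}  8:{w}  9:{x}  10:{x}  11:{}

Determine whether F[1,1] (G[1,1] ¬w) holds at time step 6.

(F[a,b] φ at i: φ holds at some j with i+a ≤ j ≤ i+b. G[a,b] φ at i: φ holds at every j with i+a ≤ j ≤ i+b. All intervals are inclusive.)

Check G[1,1] ¬w at each j in [7,7]:
  j=7: fails at 8
No position in the window satisfies it → formula fails.

No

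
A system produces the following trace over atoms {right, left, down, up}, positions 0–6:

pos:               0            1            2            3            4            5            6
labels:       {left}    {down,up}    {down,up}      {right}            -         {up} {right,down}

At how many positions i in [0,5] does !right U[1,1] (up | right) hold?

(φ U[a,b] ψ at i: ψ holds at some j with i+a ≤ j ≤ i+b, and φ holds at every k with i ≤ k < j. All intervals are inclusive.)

Evaluate at each i in [0,5]:
  i=0: ✓ (rhs at j=1; lhs holds on [0,0])
  i=1: ✓ (rhs at j=2; lhs holds on [1,1])
  i=2: ✓ (rhs at j=3; lhs holds on [2,2])
  i=3: ✗ (no rhs in [4,4])
  i=4: ✓ (rhs at j=5; lhs holds on [4,4])
  i=5: ✓ (rhs at j=6; lhs holds on [5,5])
Positions where it holds: {0, 1, 2, 4, 5} → 5.

5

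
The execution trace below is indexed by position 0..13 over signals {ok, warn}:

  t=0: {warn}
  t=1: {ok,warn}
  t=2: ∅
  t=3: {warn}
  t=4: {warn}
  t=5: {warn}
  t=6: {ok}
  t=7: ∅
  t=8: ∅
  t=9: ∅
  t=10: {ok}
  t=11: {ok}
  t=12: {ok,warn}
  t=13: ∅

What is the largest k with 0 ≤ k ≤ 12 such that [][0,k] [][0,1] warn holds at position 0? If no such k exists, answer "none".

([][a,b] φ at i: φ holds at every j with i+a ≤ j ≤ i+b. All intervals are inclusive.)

0

[][0,1] warn must hold from j=0 onward; find where it first fails.
  j=0: holds
  j=1: fails
Holds on [0,0], so largest k = 0.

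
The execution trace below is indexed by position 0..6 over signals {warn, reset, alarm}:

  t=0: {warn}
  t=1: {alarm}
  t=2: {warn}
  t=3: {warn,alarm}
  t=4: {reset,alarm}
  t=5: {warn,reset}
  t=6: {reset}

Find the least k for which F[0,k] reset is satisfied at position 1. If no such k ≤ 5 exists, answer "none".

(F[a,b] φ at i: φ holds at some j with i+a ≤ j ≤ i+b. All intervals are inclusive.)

Scan j = 1,2,… for reset:
  j=1: fails
  j=2: fails
  j=3: fails
  j=4: holds
First hit at j=4, so smallest k = 4-1 = 3.

3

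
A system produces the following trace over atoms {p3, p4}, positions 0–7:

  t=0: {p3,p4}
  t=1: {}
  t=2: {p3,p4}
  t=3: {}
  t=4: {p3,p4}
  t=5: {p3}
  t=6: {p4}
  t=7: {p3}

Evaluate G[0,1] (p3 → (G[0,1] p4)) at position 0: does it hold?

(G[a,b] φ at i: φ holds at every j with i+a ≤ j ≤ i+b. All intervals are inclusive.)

False

Check (p3 → (G[0,1] p4)) at every j in [0,1]:
  j=0: antecedent true; consequent fails at 1 → ✗
  j=1: antecedent false → ✓
Fails at j=0 → formula fails.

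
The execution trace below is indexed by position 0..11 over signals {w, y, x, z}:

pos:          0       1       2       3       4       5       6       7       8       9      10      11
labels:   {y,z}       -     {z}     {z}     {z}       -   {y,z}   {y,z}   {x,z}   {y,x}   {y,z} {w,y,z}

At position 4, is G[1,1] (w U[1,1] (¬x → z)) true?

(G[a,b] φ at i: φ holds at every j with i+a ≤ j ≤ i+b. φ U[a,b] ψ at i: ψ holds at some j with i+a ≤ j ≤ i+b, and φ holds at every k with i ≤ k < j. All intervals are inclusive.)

False

Check (w U[1,1] (¬x → z)) at every j in [5,5]:
  j=5: fails
Fails at j=5 → formula fails.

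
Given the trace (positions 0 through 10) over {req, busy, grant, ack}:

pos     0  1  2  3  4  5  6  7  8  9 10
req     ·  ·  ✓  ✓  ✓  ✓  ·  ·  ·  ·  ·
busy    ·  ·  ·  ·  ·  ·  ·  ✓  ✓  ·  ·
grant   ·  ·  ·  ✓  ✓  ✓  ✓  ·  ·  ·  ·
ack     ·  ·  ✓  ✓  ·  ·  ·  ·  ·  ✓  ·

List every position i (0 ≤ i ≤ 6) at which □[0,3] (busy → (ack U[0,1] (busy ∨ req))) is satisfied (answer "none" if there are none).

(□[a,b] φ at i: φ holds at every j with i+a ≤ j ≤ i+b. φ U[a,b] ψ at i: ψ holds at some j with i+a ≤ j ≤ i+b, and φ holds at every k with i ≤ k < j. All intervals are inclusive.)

0, 1, 2, 3, 4, 5, 6

Evaluate at each i in [0,6]:
  i=0: ✓ (all of [0,3])
  i=1: ✓ (all of [1,4])
  i=2: ✓ (all of [2,5])
  i=3: ✓ (all of [3,6])
  i=4: ✓ (all of [4,7])
  i=5: ✓ (all of [5,8])
  i=6: ✓ (all of [6,9])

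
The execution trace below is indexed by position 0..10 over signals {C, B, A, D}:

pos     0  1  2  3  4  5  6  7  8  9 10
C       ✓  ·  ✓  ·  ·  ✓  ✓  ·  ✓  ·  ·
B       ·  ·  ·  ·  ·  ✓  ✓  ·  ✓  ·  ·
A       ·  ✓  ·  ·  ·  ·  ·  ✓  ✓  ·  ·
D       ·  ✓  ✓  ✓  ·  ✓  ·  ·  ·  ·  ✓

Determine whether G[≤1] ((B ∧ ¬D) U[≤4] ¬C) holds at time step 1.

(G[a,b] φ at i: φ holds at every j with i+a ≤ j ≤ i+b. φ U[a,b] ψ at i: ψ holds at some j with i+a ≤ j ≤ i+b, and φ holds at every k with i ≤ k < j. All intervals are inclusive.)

Check ((B ∧ ¬D) U[≤4] ¬C) at every j in [1,2]:
  j=1: holds
  j=2: fails
Fails at j=2 → formula fails.

False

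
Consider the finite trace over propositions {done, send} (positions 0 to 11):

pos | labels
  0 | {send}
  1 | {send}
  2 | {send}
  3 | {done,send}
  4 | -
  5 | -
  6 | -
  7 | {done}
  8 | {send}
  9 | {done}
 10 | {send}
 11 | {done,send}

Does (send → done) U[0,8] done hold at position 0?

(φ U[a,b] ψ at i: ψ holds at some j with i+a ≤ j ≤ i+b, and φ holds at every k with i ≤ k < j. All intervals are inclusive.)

Need some j in [0,8] with done, and (send → done) at every k in [0,j-1].
  j=0: done false.
  j=1: done false.
  j=2: done false.
  j=3: done holds, but (send → done) fails at k=0 → not this j.
  j=4: done false.
  j=5: done false.
  j=6: done false.
  j=7: done holds, but (send → done) fails at k=0 → not this j.
  j=8: done false.
No j in the window works → until fails.

No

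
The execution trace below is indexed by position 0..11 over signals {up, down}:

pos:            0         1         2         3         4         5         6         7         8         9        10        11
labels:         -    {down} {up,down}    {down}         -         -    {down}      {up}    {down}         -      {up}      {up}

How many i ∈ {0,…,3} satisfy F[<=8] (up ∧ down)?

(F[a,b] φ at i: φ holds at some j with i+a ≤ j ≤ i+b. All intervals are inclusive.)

Evaluate at each i in [0,3]:
  i=0: ✓ (witness j=2)
  i=1: ✓ (witness j=2)
  i=2: ✓ (witness j=2)
  i=3: ✗ (none in [3,11])
Positions where it holds: {0, 1, 2} → 3.

3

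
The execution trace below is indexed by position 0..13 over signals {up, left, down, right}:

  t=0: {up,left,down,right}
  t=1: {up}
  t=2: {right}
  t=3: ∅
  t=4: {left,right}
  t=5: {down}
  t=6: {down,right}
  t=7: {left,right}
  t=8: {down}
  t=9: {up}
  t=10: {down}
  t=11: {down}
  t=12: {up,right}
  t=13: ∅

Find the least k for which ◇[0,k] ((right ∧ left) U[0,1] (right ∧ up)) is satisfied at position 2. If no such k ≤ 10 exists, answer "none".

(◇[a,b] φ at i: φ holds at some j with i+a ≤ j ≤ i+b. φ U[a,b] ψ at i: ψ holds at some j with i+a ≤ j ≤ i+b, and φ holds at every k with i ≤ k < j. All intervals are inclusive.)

Scan j = 2,3,… for ((right ∧ left) U[0,1] (right ∧ up)):
  j=2: fails
  j=3: fails
  j=4: fails
  j=5: fails
  j=6: fails
  j=7: fails
  j=8: fails
  j=9: fails
  j=10: fails
  j=11: fails
  j=12: holds
First hit at j=12, so smallest k = 12-2 = 10.

10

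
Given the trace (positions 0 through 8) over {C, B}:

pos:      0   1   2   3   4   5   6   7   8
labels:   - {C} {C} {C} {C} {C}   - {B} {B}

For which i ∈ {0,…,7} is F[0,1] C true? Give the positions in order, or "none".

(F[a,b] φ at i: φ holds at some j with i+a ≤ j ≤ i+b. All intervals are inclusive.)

0, 1, 2, 3, 4, 5

Evaluate at each i in [0,7]:
  i=0: ✓ (witness j=1)
  i=1: ✓ (witness j=1)
  i=2: ✓ (witness j=2)
  i=3: ✓ (witness j=3)
  i=4: ✓ (witness j=4)
  i=5: ✓ (witness j=5)
  i=6: ✗ (none in [6,7])
  i=7: ✗ (none in [7,8])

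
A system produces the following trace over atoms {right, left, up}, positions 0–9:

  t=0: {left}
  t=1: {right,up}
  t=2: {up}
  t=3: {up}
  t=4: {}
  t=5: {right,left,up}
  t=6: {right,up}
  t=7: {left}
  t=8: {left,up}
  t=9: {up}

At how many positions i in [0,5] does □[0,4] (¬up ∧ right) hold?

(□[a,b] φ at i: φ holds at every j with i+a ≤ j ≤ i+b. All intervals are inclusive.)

0

Evaluate at each i in [0,5]:
  i=0: ✗ (fails at j=0)
  i=1: ✗ (fails at j=1)
  i=2: ✗ (fails at j=2)
  i=3: ✗ (fails at j=3)
  i=4: ✗ (fails at j=4)
  i=5: ✗ (fails at j=5)
Positions where it holds: {} → 0.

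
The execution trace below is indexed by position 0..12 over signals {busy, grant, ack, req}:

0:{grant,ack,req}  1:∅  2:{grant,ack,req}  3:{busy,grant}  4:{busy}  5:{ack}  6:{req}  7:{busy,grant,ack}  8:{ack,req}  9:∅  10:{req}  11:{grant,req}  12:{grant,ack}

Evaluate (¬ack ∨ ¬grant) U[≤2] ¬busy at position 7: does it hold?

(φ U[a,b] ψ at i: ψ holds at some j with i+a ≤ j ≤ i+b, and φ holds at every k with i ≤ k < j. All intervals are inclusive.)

False

Need some j in [7,9] with ¬busy, and (¬ack ∨ ¬grant) at every k in [7,j-1].
  j=7: ¬busy false.
  j=8: ¬busy holds, but (¬ack ∨ ¬grant) fails at k=7 → not this j.
  j=9: ¬busy holds, but (¬ack ∨ ¬grant) fails at k=7 → not this j.
No j in the window works → until fails.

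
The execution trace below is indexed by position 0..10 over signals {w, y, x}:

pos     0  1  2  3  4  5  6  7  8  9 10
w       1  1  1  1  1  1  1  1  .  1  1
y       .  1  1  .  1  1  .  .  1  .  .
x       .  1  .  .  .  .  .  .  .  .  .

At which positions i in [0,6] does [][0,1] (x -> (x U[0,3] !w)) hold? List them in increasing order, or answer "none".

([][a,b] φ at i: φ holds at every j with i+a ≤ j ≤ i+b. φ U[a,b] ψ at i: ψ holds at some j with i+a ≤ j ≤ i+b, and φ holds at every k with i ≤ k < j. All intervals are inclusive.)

2, 3, 4, 5, 6

Evaluate at each i in [0,6]:
  i=0: ✗ (fails at j=1)
  i=1: ✗ (fails at j=1)
  i=2: ✓ (all of [2,3])
  i=3: ✓ (all of [3,4])
  i=4: ✓ (all of [4,5])
  i=5: ✓ (all of [5,6])
  i=6: ✓ (all of [6,7])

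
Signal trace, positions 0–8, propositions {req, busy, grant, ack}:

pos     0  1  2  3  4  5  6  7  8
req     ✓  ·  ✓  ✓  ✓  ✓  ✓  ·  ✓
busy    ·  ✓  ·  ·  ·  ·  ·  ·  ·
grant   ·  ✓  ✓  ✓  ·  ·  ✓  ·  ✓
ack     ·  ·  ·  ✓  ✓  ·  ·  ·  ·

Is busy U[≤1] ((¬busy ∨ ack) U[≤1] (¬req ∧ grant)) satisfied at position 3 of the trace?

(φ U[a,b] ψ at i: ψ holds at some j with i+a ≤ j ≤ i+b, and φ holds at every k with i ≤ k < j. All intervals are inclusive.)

No

Need some j in [3,4] with ((¬busy ∨ ack) U[≤1] (¬req ∧ grant)), and busy at every k in [3,j-1].
  j=3: ((¬busy ∨ ack) U[≤1] (¬req ∧ grant)) — fails.
  j=4: ((¬busy ∨ ack) U[≤1] (¬req ∧ grant)) — fails.
No j in the window works → until fails.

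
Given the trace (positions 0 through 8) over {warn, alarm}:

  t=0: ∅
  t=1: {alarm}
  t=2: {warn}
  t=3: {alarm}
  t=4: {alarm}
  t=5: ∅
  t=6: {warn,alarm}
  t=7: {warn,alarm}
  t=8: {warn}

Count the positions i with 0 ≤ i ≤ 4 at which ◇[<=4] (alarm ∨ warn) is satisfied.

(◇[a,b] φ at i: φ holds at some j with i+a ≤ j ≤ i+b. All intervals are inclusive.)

Evaluate at each i in [0,4]:
  i=0: ✓ (witness j=1)
  i=1: ✓ (witness j=1)
  i=2: ✓ (witness j=2)
  i=3: ✓ (witness j=3)
  i=4: ✓ (witness j=4)
Positions where it holds: {0, 1, 2, 3, 4} → 5.

5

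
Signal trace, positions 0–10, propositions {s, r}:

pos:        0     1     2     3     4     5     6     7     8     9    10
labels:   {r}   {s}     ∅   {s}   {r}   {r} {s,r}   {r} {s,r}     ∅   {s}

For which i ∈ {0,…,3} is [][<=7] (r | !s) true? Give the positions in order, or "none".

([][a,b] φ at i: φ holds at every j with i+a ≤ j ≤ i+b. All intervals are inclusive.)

none

Evaluate at each i in [0,3]:
  i=0: ✗ (fails at j=1)
  i=1: ✗ (fails at j=1)
  i=2: ✗ (fails at j=3)
  i=3: ✗ (fails at j=3)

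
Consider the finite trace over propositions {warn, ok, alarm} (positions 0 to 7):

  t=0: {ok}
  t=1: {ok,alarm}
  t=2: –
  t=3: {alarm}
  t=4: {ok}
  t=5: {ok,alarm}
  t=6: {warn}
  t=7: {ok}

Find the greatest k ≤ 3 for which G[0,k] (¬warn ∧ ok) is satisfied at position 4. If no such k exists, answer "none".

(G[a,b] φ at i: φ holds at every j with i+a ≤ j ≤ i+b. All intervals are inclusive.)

1

(¬warn ∧ ok) must hold from j=4 onward; find where it first fails.
  j=4: holds
  j=5: holds
  j=6: fails
Holds on [4,5], so largest k = 1.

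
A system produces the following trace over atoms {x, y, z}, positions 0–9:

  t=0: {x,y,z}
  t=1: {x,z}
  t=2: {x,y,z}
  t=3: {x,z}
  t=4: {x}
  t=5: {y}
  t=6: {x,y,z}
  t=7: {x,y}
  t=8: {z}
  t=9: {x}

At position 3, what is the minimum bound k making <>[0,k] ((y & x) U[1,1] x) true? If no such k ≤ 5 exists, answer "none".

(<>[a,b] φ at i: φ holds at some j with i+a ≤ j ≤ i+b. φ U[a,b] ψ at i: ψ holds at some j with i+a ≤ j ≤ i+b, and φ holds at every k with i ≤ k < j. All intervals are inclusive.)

3

Scan j = 3,4,… for ((y & x) U[1,1] x):
  j=3: fails
  j=4: fails
  j=5: fails
  j=6: holds
First hit at j=6, so smallest k = 6-3 = 3.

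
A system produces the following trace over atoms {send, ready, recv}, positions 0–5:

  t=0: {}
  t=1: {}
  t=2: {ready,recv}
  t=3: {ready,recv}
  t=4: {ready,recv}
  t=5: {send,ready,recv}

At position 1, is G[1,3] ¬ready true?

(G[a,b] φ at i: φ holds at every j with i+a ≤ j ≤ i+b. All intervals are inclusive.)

Does not hold

Check ¬ready at every j in [2,4]:
  j=2: false
  j=3: false
  j=4: false
Fails at j=2 → formula fails.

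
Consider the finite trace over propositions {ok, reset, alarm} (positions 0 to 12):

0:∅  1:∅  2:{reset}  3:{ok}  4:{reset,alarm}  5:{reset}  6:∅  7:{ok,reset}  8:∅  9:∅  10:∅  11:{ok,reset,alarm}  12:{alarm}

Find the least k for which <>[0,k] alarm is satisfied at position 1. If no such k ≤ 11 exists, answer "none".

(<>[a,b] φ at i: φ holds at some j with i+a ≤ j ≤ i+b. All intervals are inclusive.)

Scan j = 1,2,… for alarm:
  j=1: fails
  j=2: fails
  j=3: fails
  j=4: holds
First hit at j=4, so smallest k = 4-1 = 3.

3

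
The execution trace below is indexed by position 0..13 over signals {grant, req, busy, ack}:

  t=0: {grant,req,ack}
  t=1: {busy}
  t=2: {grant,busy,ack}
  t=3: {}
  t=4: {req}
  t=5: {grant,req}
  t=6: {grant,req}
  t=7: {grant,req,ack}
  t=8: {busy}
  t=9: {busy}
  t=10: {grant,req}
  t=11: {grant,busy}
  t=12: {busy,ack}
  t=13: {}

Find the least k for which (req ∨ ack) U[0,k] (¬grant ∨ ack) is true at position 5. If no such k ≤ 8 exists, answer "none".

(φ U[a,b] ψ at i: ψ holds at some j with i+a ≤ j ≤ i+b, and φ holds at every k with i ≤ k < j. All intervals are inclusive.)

Need earliest j ≥ 5 with (¬grant ∨ ack), and (req ∨ ack) at every k in [5,j-1].
  j=5: rhs fails.
  j=6: rhs fails.
  j=7: rhs holds; lhs holds on [5,6]. k = 2.

2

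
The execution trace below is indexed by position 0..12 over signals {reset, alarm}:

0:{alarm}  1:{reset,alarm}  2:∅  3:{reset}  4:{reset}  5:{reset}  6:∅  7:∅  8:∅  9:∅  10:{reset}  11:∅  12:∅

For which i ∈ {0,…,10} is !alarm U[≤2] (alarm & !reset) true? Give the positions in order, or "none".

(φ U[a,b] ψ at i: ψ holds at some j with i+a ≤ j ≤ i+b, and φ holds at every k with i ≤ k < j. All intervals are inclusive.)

0

Evaluate at each i in [0,10]:
  i=0: ✓ (rhs at j=0)
  i=1: ✗ (no rhs in [1,3])
  i=2: ✗ (no rhs in [2,4])
  i=3: ✗ (no rhs in [3,5])
  i=4: ✗ (no rhs in [4,6])
  i=5: ✗ (no rhs in [5,7])
  i=6: ✗ (no rhs in [6,8])
  i=7: ✗ (no rhs in [7,9])
  i=8: ✗ (no rhs in [8,10])
  i=9: ✗ (no rhs in [9,11])
  i=10: ✗ (no rhs in [10,12])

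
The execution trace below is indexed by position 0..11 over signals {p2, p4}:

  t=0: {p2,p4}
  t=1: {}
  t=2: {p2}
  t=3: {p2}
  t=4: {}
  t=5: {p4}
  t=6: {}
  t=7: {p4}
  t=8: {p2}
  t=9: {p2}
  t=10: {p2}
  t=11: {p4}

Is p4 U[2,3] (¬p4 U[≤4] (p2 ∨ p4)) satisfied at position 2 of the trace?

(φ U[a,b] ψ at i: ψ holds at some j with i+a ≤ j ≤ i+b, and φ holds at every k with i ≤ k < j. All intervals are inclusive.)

Need some j in [4,5] with (¬p4 U[≤4] (p2 ∨ p4)), and p4 at every k in [2,j-1].
  j=4: (¬p4 U[≤4] (p2 ∨ p4)) holds, but p4 fails at k=2 → not this j.
  j=5: (¬p4 U[≤4] (p2 ∨ p4)) holds, but p4 fails at k=2 → not this j.
No j in the window works → until fails.

Does not hold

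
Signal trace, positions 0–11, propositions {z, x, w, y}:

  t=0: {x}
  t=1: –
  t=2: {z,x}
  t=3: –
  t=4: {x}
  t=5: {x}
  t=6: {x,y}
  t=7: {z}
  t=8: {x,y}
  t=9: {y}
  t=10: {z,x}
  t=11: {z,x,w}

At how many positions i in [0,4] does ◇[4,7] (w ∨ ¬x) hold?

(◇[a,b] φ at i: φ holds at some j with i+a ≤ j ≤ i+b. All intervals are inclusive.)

5

Evaluate at each i in [0,4]:
  i=0: ✓ (witness j=7)
  i=1: ✓ (witness j=7)
  i=2: ✓ (witness j=7)
  i=3: ✓ (witness j=7)
  i=4: ✓ (witness j=9)
Positions where it holds: {0, 1, 2, 3, 4} → 5.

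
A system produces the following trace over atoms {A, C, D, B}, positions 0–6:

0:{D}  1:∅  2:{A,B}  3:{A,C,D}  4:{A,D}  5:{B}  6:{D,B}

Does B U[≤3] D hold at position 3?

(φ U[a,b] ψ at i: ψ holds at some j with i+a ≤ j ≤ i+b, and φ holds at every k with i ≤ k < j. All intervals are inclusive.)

Yes

Need some j in [3,6] with D, and B at every k in [3,j-1].
  j=3: D holds; no prefix to check → satisfied.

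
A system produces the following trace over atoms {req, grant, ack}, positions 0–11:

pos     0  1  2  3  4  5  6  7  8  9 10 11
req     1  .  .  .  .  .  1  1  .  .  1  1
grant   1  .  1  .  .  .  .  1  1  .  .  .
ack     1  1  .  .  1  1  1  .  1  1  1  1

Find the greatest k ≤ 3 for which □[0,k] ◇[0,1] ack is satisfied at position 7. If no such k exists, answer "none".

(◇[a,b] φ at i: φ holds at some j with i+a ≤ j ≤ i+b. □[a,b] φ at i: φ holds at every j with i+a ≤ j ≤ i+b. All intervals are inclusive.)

3

◇[0,1] ack must hold from j=7 onward; find where it first fails.
  j=7: holds
  j=8: holds
  j=9: holds
  j=10: holds
Holds through j=10; largest k = 3.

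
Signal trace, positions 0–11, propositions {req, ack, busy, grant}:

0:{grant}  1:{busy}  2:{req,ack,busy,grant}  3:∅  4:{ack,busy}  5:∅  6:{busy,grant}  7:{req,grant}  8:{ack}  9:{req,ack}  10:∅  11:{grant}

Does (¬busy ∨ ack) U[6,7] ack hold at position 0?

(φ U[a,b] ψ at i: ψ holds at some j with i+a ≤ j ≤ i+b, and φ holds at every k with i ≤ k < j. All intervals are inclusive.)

Does not hold

Need some j in [6,7] with ack, and (¬busy ∨ ack) at every k in [0,j-1].
  j=6: ack false.
  j=7: ack false.
No j in the window works → until fails.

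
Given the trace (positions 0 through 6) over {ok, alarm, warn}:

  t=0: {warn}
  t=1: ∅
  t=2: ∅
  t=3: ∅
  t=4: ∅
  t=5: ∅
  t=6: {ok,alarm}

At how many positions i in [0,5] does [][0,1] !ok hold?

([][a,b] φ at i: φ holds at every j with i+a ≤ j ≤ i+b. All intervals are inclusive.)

Evaluate at each i in [0,5]:
  i=0: ✓ (all of [0,1])
  i=1: ✓ (all of [1,2])
  i=2: ✓ (all of [2,3])
  i=3: ✓ (all of [3,4])
  i=4: ✓ (all of [4,5])
  i=5: ✗ (fails at j=6)
Positions where it holds: {0, 1, 2, 3, 4} → 5.

5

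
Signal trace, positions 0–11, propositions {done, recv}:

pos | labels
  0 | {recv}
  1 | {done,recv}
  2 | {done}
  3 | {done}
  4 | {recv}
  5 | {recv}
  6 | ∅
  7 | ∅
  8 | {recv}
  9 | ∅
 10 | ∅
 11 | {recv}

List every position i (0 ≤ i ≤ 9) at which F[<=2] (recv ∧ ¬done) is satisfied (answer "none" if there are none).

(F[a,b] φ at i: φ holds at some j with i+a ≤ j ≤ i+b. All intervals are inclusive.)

0, 2, 3, 4, 5, 6, 7, 8, 9

Evaluate at each i in [0,9]:
  i=0: ✓ (witness j=0)
  i=1: ✗ (none in [1,3])
  i=2: ✓ (witness j=4)
  i=3: ✓ (witness j=4)
  i=4: ✓ (witness j=4)
  i=5: ✓ (witness j=5)
  i=6: ✓ (witness j=8)
  i=7: ✓ (witness j=8)
  i=8: ✓ (witness j=8)
  i=9: ✓ (witness j=11)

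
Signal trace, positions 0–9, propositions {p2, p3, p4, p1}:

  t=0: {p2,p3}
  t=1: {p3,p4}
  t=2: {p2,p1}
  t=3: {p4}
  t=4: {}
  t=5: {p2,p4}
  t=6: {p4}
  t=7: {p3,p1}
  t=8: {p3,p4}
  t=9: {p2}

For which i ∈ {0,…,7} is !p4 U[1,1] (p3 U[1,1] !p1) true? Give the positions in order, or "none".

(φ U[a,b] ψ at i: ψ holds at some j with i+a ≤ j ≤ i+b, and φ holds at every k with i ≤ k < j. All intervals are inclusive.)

Evaluate at each i in [0,7]:
  i=0: ✗ (no rhs in [1,1])
  i=1: ✗ (no rhs in [2,2])
  i=2: ✗ (no rhs in [3,3])
  i=3: ✗ (no rhs in [4,4])
  i=4: ✗ (no rhs in [5,5])
  i=5: ✗ (no rhs in [6,6])
  i=6: ✗ (lhs fails at k=6 before rhs at j=7)
  i=7: ✓ (rhs at j=8; lhs holds on [7,7])

7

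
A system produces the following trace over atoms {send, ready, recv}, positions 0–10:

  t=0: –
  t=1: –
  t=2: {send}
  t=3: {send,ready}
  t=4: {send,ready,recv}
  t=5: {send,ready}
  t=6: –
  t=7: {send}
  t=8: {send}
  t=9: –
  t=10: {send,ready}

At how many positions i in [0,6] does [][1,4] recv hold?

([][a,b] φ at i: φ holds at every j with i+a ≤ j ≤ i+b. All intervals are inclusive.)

Evaluate at each i in [0,6]:
  i=0: ✗ (fails at j=1)
  i=1: ✗ (fails at j=2)
  i=2: ✗ (fails at j=3)
  i=3: ✗ (fails at j=5)
  i=4: ✗ (fails at j=5)
  i=5: ✗ (fails at j=6)
  i=6: ✗ (fails at j=7)
Positions where it holds: {} → 0.

0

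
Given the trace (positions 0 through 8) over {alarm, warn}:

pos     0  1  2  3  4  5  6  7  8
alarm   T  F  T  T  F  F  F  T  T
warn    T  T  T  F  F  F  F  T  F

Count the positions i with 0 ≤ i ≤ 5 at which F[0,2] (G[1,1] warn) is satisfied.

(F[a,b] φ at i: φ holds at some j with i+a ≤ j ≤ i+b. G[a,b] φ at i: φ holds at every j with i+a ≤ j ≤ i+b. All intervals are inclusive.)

4

Evaluate at each i in [0,5]:
  i=0: ✓ (witness j=0)
  i=1: ✓ (witness j=1)
  i=2: ✗ (none in [2,4])
  i=3: ✗ (none in [3,5])
  i=4: ✓ (witness j=6)
  i=5: ✓ (witness j=6)
Positions where it holds: {0, 1, 4, 5} → 4.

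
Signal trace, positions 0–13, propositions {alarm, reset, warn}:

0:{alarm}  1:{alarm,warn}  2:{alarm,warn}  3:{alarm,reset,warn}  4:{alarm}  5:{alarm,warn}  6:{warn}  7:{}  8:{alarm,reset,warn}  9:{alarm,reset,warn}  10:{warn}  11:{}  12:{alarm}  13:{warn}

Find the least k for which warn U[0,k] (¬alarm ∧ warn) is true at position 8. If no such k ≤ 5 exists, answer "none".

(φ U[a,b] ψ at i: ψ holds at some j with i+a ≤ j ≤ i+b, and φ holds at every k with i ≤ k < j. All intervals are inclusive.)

2

Need earliest j ≥ 8 with (¬alarm ∧ warn), and warn at every k in [8,j-1].
  j=8: rhs fails.
  j=9: rhs fails.
  j=10: rhs holds; lhs holds on [8,9]. k = 2.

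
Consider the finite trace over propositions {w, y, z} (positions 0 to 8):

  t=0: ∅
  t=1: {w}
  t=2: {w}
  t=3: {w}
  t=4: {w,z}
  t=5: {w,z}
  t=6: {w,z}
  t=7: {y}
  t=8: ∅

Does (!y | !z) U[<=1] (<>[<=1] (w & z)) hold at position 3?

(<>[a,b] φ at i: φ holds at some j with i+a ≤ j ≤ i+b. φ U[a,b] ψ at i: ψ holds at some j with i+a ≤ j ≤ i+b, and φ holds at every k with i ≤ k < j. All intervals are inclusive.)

True

Need some j in [3,4] with <>[<=1] (w & z), and (!y | !z) at every k in [3,j-1].
  j=3: <>[<=1] (w & z) holds; no prefix to check → satisfied.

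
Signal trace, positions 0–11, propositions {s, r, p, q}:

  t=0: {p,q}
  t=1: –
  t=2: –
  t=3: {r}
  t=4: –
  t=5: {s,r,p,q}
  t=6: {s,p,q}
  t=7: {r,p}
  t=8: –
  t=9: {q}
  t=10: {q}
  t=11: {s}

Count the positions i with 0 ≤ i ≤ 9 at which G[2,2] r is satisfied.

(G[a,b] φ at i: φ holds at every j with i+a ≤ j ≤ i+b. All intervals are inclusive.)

Evaluate at each i in [0,9]:
  i=0: ✗ (fails at j=2)
  i=1: ✓ (all of [3,3])
  i=2: ✗ (fails at j=4)
  i=3: ✓ (all of [5,5])
  i=4: ✗ (fails at j=6)
  i=5: ✓ (all of [7,7])
  i=6: ✗ (fails at j=8)
  i=7: ✗ (fails at j=9)
  i=8: ✗ (fails at j=10)
  i=9: ✗ (fails at j=11)
Positions where it holds: {1, 3, 5} → 3.

3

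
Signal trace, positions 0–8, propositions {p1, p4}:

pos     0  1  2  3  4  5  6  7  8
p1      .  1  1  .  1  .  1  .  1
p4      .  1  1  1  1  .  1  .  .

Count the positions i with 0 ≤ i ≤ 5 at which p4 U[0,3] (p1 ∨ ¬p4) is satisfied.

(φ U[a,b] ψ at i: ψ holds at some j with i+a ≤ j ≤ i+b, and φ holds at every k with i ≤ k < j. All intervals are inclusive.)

Evaluate at each i in [0,5]:
  i=0: ✓ (rhs at j=0)
  i=1: ✓ (rhs at j=1)
  i=2: ✓ (rhs at j=2)
  i=3: ✓ (rhs at j=4; lhs holds on [3,3])
  i=4: ✓ (rhs at j=4)
  i=5: ✓ (rhs at j=5)
Positions where it holds: {0, 1, 2, 3, 4, 5} → 6.

6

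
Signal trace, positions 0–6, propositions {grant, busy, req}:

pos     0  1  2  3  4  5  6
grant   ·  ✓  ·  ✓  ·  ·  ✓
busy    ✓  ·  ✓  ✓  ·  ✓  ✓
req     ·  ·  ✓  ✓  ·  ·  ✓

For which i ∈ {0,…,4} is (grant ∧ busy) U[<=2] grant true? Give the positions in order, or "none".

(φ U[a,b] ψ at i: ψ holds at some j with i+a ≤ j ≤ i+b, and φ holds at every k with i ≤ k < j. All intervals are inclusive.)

1, 3

Evaluate at each i in [0,4]:
  i=0: ✗ (lhs fails at k=0 before rhs at j=1)
  i=1: ✓ (rhs at j=1)
  i=2: ✗ (lhs fails at k=2 before rhs at j=3)
  i=3: ✓ (rhs at j=3)
  i=4: ✗ (lhs fails at k=4 before rhs at j=6)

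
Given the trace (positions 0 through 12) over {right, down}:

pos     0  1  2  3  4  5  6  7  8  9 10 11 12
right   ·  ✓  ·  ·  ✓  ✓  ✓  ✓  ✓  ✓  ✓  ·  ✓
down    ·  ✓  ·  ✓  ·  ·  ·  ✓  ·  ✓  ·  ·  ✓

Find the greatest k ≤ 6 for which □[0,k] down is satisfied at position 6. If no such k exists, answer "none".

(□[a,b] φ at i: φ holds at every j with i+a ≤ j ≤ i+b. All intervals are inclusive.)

none

down must hold from j=6 onward; find where it first fails.
  j=6: fails → no k works.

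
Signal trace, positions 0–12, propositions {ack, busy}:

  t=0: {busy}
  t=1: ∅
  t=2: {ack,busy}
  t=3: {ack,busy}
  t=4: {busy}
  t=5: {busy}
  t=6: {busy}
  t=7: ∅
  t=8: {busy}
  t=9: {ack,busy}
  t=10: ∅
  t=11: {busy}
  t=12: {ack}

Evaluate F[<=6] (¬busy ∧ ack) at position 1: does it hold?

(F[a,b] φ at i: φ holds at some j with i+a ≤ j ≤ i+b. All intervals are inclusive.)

Check (¬busy ∧ ack) at each j in [1,7]:
  j=1: false
  j=2: false
  j=3: false
  j=4: false
  j=5: false
  j=6: false
  j=7: false
No position in the window satisfies it → formula fails.

Does not hold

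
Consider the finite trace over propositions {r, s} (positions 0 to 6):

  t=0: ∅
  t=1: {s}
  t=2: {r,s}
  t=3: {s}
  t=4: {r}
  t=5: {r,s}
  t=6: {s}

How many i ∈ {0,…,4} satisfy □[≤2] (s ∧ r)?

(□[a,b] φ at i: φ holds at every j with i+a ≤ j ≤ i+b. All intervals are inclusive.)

0

Evaluate at each i in [0,4]:
  i=0: ✗ (fails at j=0)
  i=1: ✗ (fails at j=1)
  i=2: ✗ (fails at j=3)
  i=3: ✗ (fails at j=3)
  i=4: ✗ (fails at j=4)
Positions where it holds: {} → 0.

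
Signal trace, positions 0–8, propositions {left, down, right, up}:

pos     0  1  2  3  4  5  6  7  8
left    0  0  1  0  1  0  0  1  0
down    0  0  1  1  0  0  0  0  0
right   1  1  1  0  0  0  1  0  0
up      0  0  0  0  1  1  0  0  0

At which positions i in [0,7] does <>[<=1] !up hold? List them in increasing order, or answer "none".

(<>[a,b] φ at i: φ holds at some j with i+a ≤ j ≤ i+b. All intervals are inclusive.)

Evaluate at each i in [0,7]:
  i=0: ✓ (witness j=0)
  i=1: ✓ (witness j=1)
  i=2: ✓ (witness j=2)
  i=3: ✓ (witness j=3)
  i=4: ✗ (none in [4,5])
  i=5: ✓ (witness j=6)
  i=6: ✓ (witness j=6)
  i=7: ✓ (witness j=7)

0, 1, 2, 3, 5, 6, 7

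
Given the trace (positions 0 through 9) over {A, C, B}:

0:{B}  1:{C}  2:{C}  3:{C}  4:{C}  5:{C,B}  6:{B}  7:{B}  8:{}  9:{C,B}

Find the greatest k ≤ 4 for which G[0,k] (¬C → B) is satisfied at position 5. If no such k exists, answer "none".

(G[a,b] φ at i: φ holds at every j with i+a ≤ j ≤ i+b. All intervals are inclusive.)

(¬C → B) must hold from j=5 onward; find where it first fails.
  j=5: holds
  j=6: holds
  j=7: holds
  j=8: fails
Holds on [5,7], so largest k = 2.

2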